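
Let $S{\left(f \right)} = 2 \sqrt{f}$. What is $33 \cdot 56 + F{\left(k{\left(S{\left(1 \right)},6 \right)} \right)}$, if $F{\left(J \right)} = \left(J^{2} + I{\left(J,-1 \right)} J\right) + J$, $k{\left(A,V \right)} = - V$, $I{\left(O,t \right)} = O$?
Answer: $1914$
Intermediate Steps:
$F{\left(J \right)} = J + 2 J^{2}$ ($F{\left(J \right)} = \left(J^{2} + J J\right) + J = \left(J^{2} + J^{2}\right) + J = 2 J^{2} + J = J + 2 J^{2}$)
$33 \cdot 56 + F{\left(k{\left(S{\left(1 \right)},6 \right)} \right)} = 33 \cdot 56 + \left(-1\right) 6 \left(1 + 2 \left(\left(-1\right) 6\right)\right) = 1848 - 6 \left(1 + 2 \left(-6\right)\right) = 1848 - 6 \left(1 - 12\right) = 1848 - -66 = 1848 + 66 = 1914$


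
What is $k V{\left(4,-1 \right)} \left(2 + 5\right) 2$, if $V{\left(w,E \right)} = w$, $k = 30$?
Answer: $1680$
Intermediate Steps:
$k V{\left(4,-1 \right)} \left(2 + 5\right) 2 = 30 \cdot 4 \left(2 + 5\right) 2 = 120 \cdot 7 \cdot 2 = 120 \cdot 14 = 1680$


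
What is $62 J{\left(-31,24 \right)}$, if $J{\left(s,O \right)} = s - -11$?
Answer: $-1240$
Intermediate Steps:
$J{\left(s,O \right)} = 11 + s$ ($J{\left(s,O \right)} = s + 11 = 11 + s$)
$62 J{\left(-31,24 \right)} = 62 \left(11 - 31\right) = 62 \left(-20\right) = -1240$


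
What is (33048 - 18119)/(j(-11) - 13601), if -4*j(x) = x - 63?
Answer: -29858/27165 ≈ -1.0991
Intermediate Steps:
j(x) = 63/4 - x/4 (j(x) = -(x - 63)/4 = -(-63 + x)/4 = 63/4 - x/4)
(33048 - 18119)/(j(-11) - 13601) = (33048 - 18119)/((63/4 - ¼*(-11)) - 13601) = 14929/((63/4 + 11/4) - 13601) = 14929/(37/2 - 13601) = 14929/(-27165/2) = 14929*(-2/27165) = -29858/27165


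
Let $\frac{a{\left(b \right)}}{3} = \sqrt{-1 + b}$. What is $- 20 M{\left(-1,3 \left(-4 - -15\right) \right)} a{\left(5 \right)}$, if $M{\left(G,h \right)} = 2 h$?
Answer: $-7920$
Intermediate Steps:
$a{\left(b \right)} = 3 \sqrt{-1 + b}$
$- 20 M{\left(-1,3 \left(-4 - -15\right) \right)} a{\left(5 \right)} = - 20 \cdot 2 \cdot 3 \left(-4 - -15\right) 3 \sqrt{-1 + 5} = - 20 \cdot 2 \cdot 3 \left(-4 + 15\right) 3 \sqrt{4} = - 20 \cdot 2 \cdot 3 \cdot 11 \cdot 3 \cdot 2 = - 20 \cdot 2 \cdot 33 \cdot 6 = \left(-20\right) 66 \cdot 6 = \left(-1320\right) 6 = -7920$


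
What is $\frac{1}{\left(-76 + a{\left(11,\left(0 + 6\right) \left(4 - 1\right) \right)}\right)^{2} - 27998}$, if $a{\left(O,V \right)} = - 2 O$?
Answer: $- \frac{1}{18394} \approx -5.4366 \cdot 10^{-5}$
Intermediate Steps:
$\frac{1}{\left(-76 + a{\left(11,\left(0 + 6\right) \left(4 - 1\right) \right)}\right)^{2} - 27998} = \frac{1}{\left(-76 - 22\right)^{2} - 27998} = \frac{1}{\left(-98\right)^{2} - 27998} = \frac{1}{9604 - 27998} = \frac{1}{-18394} = - \frac{1}{18394}$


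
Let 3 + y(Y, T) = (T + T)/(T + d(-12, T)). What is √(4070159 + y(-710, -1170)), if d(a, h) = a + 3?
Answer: 2*√17461995294/131 ≈ 2017.5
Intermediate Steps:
d(a, h) = 3 + a
y(Y, T) = -3 + 2*T/(-9 + T) (y(Y, T) = -3 + (T + T)/(T + (3 - 12)) = -3 + (2*T)/(T - 9) = -3 + (2*T)/(-9 + T) = -3 + 2*T/(-9 + T))
√(4070159 + y(-710, -1170)) = √(4070159 + (27 - 1*(-1170))/(-9 - 1170)) = √(4070159 + (27 + 1170)/(-1179)) = √(4070159 - 1/1179*1197) = √(4070159 - 133/131) = √(533190696/131) = 2*√17461995294/131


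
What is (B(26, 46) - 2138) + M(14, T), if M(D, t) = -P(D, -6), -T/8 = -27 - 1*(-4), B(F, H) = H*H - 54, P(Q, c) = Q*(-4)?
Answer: -20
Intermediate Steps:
P(Q, c) = -4*Q
B(F, H) = -54 + H² (B(F, H) = H² - 54 = -54 + H²)
T = 184 (T = -8*(-27 - 1*(-4)) = -8*(-27 + 4) = -8*(-23) = 184)
M(D, t) = 4*D (M(D, t) = -(-4)*D = 4*D)
(B(26, 46) - 2138) + M(14, T) = ((-54 + 46²) - 2138) + 4*14 = ((-54 + 2116) - 2138) + 56 = (2062 - 2138) + 56 = -76 + 56 = -20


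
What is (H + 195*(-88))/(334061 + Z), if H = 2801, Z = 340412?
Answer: -14359/674473 ≈ -0.021289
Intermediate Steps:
(H + 195*(-88))/(334061 + Z) = (2801 + 195*(-88))/(334061 + 340412) = (2801 - 17160)/674473 = -14359*1/674473 = -14359/674473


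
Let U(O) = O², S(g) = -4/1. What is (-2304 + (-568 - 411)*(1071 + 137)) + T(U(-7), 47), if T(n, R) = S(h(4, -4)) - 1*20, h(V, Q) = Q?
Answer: -1184960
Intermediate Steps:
S(g) = -4 (S(g) = -4*1 = -4)
T(n, R) = -24 (T(n, R) = -4 - 1*20 = -4 - 20 = -24)
(-2304 + (-568 - 411)*(1071 + 137)) + T(U(-7), 47) = (-2304 + (-568 - 411)*(1071 + 137)) - 24 = (-2304 - 979*1208) - 24 = (-2304 - 1182632) - 24 = -1184936 - 24 = -1184960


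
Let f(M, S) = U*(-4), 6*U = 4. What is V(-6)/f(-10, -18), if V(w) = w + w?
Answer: 9/2 ≈ 4.5000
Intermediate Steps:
U = 2/3 (U = (1/6)*4 = 2/3 ≈ 0.66667)
V(w) = 2*w
f(M, S) = -8/3 (f(M, S) = (2/3)*(-4) = -8/3)
V(-6)/f(-10, -18) = (2*(-6))/(-8/3) = -12*(-3/8) = 9/2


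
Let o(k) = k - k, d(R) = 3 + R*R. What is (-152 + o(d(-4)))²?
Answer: 23104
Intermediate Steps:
d(R) = 3 + R²
o(k) = 0
(-152 + o(d(-4)))² = (-152 + 0)² = (-152)² = 23104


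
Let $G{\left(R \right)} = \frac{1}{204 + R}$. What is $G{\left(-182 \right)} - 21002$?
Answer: $- \frac{462043}{22} \approx -21002.0$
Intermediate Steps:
$G{\left(-182 \right)} - 21002 = \frac{1}{204 - 182} - 21002 = \frac{1}{22} - 21002 = - \frac{462043}{22}$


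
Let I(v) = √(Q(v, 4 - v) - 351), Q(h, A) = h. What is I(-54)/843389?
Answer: 9*I*√5/843389 ≈ 2.3862e-5*I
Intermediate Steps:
I(v) = √(-351 + v) (I(v) = √(v - 351) = √(-351 + v))
I(-54)/843389 = √(-351 - 54)/843389 = √(-405)*(1/843389) = (9*I*√5)*(1/843389) = 9*I*√5/843389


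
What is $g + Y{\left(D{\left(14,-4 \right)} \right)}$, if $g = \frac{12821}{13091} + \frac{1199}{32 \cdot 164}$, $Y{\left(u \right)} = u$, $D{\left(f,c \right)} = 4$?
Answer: $\frac{357786989}{68701568} \approx 5.2078$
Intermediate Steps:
$g = \frac{82980717}{68701568}$ ($g = 12821 \cdot \frac{1}{13091} + \frac{1199}{5248} = \frac{12821}{13091} + 1199 \cdot \frac{1}{5248} = \frac{12821}{13091} + \frac{1199}{5248} = \frac{82980717}{68701568} \approx 1.2078$)
$g + Y{\left(D{\left(14,-4 \right)} \right)} = \frac{82980717}{68701568} + 4 = \frac{357786989}{68701568}$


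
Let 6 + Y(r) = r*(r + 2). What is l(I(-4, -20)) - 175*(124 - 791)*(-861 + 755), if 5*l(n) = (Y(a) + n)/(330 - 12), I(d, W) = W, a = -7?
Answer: -6557610497/530 ≈ -1.2373e+7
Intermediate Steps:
Y(r) = -6 + r*(2 + r) (Y(r) = -6 + r*(r + 2) = -6 + r*(2 + r))
l(n) = 29/1590 + n/1590 (l(n) = (((-6 + (-7)² + 2*(-7)) + n)/(330 - 12))/5 = (((-6 + 49 - 14) + n)/318)/5 = ((29 + n)*(1/318))/5 = (29/318 + n/318)/5 = 29/1590 + n/1590)
l(I(-4, -20)) - 175*(124 - 791)*(-861 + 755) = (29/1590 + (1/1590)*(-20)) - 175*(124 - 791)*(-861 + 755) = (29/1590 - 2/159) - (-116725)*(-106) = 3/530 - 175*70702 = 3/530 - 12372850 = -6557610497/530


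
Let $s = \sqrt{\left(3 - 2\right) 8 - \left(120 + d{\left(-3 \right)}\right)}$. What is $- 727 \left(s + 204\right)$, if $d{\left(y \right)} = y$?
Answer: $-148308 - 727 i \sqrt{109} \approx -1.4831 \cdot 10^{5} - 7590.1 i$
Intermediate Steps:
$s = i \sqrt{109}$ ($s = \sqrt{\left(3 - 2\right) 8 - 117} = \sqrt{1 \cdot 8 + \left(-120 + 3\right)} = \sqrt{8 - 117} = \sqrt{-109} = i \sqrt{109} \approx 10.44 i$)
$- 727 \left(s + 204\right) = - 727 \left(i \sqrt{109} + 204\right) = - 727 \left(204 + i \sqrt{109}\right) = -148308 - 727 i \sqrt{109}$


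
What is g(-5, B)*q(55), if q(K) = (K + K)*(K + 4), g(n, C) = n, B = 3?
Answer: -32450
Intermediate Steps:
q(K) = 2*K*(4 + K) (q(K) = (2*K)*(4 + K) = 2*K*(4 + K))
g(-5, B)*q(55) = -10*55*(4 + 55) = -10*55*59 = -5*6490 = -32450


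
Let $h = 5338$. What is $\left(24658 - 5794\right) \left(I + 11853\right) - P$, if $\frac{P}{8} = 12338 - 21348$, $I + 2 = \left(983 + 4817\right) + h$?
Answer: $433736576$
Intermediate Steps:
$I = 11136$ ($I = -2 + \left(\left(983 + 4817\right) + 5338\right) = -2 + \left(5800 + 5338\right) = -2 + 11138 = 11136$)
$P = -72080$ ($P = 8 \left(12338 - 21348\right) = 8 \left(-9010\right) = -72080$)
$\left(24658 - 5794\right) \left(I + 11853\right) - P = \left(24658 - 5794\right) \left(11136 + 11853\right) - -72080 = 18864 \cdot 22989 + 72080 = 433664496 + 72080 = 433736576$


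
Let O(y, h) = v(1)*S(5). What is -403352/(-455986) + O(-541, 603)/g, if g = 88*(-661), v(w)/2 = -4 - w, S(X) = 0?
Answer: 201676/227993 ≈ 0.88457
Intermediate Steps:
v(w) = -8 - 2*w (v(w) = 2*(-4 - w) = -8 - 2*w)
O(y, h) = 0 (O(y, h) = (-8 - 2*1)*0 = (-8 - 2)*0 = -10*0 = 0)
g = -58168
-403352/(-455986) + O(-541, 603)/g = -403352/(-455986) + 0/(-58168) = -403352*(-1/455986) + 0*(-1/58168) = 201676/227993 + 0 = 201676/227993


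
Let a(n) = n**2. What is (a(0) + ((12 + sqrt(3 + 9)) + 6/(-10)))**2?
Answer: 3549/25 + 228*sqrt(3)/5 ≈ 220.94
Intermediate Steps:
(a(0) + ((12 + sqrt(3 + 9)) + 6/(-10)))**2 = (0**2 + ((12 + sqrt(3 + 9)) + 6/(-10)))**2 = (0 + ((12 + sqrt(12)) + 6*(-1/10)))**2 = (0 + ((12 + 2*sqrt(3)) - 3/5))**2 = (0 + (57/5 + 2*sqrt(3)))**2 = (57/5 + 2*sqrt(3))**2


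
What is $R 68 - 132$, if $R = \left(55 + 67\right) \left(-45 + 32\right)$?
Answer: $-107980$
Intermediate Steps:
$R = -1586$ ($R = 122 \left(-13\right) = -1586$)
$R 68 - 132 = \left(-1586\right) 68 - 132 = -107848 - 132 = -107980$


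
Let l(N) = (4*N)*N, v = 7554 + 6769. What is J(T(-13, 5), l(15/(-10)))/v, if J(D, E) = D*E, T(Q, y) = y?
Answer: 45/14323 ≈ 0.0031418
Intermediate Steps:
v = 14323
l(N) = 4*N²
J(T(-13, 5), l(15/(-10)))/v = (5*(4*(15/(-10))²))/14323 = (5*(4*(15*(-⅒))²))*(1/14323) = (5*(4*(-3/2)²))*(1/14323) = (5*(4*(9/4)))*(1/14323) = (5*9)*(1/14323) = 45*(1/14323) = 45/14323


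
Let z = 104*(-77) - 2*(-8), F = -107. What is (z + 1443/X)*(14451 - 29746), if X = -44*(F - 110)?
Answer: 166728988005/1364 ≈ 1.2224e+8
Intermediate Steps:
X = 9548 (X = -44*(-107 - 110) = -44*(-217) = 9548)
z = -7992 (z = -8008 + 16 = -7992)
(z + 1443/X)*(14451 - 29746) = (-7992 + 1443/9548)*(14451 - 29746) = (-7992 + 1443*(1/9548))*(-15295) = (-7992 + 1443/9548)*(-15295) = -76306173/9548*(-15295) = 166728988005/1364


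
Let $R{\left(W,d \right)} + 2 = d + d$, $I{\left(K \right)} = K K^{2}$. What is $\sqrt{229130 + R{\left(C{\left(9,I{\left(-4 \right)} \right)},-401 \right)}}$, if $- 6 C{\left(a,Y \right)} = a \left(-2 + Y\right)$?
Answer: $\sqrt{228326} \approx 477.83$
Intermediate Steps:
$I{\left(K \right)} = K^{3}$
$C{\left(a,Y \right)} = - \frac{a \left(-2 + Y\right)}{6}$
$R{\left(W,d \right)} = -2 + 2 d$ ($R{\left(W,d \right)} = -2 + \left(d + d\right) = -2 + 2 d$)
$\sqrt{229130 + R{\left(C{\left(9,I{\left(-4 \right)} \right)},-401 \right)}} = \sqrt{229130 + \left(-2 + 2 \left(-401\right)\right)} = \sqrt{229130 - 804} = \sqrt{228326}$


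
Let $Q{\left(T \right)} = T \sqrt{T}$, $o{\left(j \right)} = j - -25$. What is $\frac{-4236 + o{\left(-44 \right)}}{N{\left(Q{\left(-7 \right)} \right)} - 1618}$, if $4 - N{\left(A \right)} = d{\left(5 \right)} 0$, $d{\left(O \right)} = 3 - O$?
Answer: $\frac{4255}{1614} \approx 2.6363$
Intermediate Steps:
$o{\left(j \right)} = 25 + j$ ($o{\left(j \right)} = j + 25 = 25 + j$)
$Q{\left(T \right)} = T^{\frac{3}{2}}$
$N{\left(A \right)} = 4$ ($N{\left(A \right)} = 4 - \left(3 - 5\right) 0 = 4 - \left(-2\right) 0 = 4 - 0 = 4 + 0 = 4$)
$\frac{-4236 + o{\left(-44 \right)}}{N{\left(Q{\left(-7 \right)} \right)} - 1618} = \frac{-4236 + \left(25 - 44\right)}{4 - 1618} = \frac{-4236 - 19}{-1614} = \left(-4255\right) \left(- \frac{1}{1614}\right) = \frac{4255}{1614}$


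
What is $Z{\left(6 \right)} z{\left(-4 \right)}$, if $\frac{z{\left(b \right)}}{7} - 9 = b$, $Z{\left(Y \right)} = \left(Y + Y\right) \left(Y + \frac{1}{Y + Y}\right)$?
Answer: $2555$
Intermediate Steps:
$Z{\left(Y \right)} = 2 Y \left(Y + \frac{1}{2 Y}\right)$
$z{\left(b \right)} = 63 + 7 b$
$Z{\left(6 \right)} z{\left(-4 \right)} = \left(1 + 2 \cdot 6^{2}\right) \left(63 + 7 \left(-4\right)\right) = \left(1 + 2 \cdot 36\right) \left(63 - 28\right) = \left(1 + 72\right) 35 = 73 \cdot 35 = 2555$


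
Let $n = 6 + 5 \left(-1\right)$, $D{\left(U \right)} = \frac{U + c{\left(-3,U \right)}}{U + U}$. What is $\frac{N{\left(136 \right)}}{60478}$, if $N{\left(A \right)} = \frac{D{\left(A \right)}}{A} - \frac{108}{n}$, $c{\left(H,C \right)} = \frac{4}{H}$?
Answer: $- \frac{2996251}{1677901632} \approx -0.0017857$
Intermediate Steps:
$D{\left(U \right)} = \frac{- \frac{4}{3} + U}{2 U}$ ($D{\left(U \right)} = \frac{U + \frac{4}{-3}}{U + U} = \frac{U + 4 \left(- \frac{1}{3}\right)}{2 U} = \left(U - \frac{4}{3}\right) \frac{1}{2 U} = \left(- \frac{4}{3} + U\right) \frac{1}{2 U} = \frac{- \frac{4}{3} + U}{2 U}$)
$n = 1$ ($n = 6 - 5 = 1$)
$N{\left(A \right)} = -108 + \frac{-4 + 3 A}{6 A^{2}}$ ($N{\left(A \right)} = \frac{\frac{1}{6} \frac{1}{A} \left(-4 + 3 A\right)}{A} - \frac{108}{1} = \frac{-4 + 3 A}{6 A^{2}} - 108 = -108 + \frac{-4 + 3 A}{6 A^{2}}$)
$\frac{N{\left(136 \right)}}{60478} = \frac{-108 + \frac{1}{2 \cdot 136} - \frac{2}{3 \cdot 18496}}{60478} = \left(-108 + \frac{1}{2} \cdot \frac{1}{136} - \frac{1}{27744}\right) \frac{1}{60478} = \left(-108 + \frac{1}{272} - \frac{1}{27744}\right) \frac{1}{60478} = \left(- \frac{2996251}{27744}\right) \frac{1}{60478} = - \frac{2996251}{1677901632}$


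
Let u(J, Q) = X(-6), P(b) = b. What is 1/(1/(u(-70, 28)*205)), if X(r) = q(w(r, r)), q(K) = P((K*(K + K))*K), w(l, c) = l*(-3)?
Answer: 2391120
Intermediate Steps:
w(l, c) = -3*l
q(K) = 2*K³ (q(K) = (K*(K + K))*K = (K*(2*K))*K = (2*K²)*K = 2*K³)
X(r) = -54*r³ (X(r) = 2*(-3*r)³ = 2*(-27*r³) = -54*r³)
u(J, Q) = 11664 (u(J, Q) = -54*(-6)³ = -54*(-216) = 11664)
1/(1/(u(-70, 28)*205)) = 1/(1/(11664*205)) = 1/(1/2391120) = 2391120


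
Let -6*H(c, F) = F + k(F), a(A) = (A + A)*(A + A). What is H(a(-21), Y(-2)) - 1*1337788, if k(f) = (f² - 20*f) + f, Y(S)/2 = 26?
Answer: -4014248/3 ≈ -1.3381e+6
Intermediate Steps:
Y(S) = 52 (Y(S) = 2*26 = 52)
k(f) = f² - 19*f
a(A) = 4*A² (a(A) = (2*A)*(2*A) = 4*A²)
H(c, F) = -F/6 - F*(-19 + F)/6 (H(c, F) = -(F + F*(-19 + F))/6 = -F/6 - F*(-19 + F)/6)
H(a(-21), Y(-2)) - 1*1337788 = (⅙)*52*(18 - 1*52) - 1*1337788 = (⅙)*52*(18 - 52) - 1337788 = (⅙)*52*(-34) - 1337788 = -884/3 - 1337788 = -4014248/3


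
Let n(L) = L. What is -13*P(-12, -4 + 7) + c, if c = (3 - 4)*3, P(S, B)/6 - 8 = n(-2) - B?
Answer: -237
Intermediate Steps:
P(S, B) = 36 - 6*B (P(S, B) = 48 + 6*(-2 - B) = 48 + (-12 - 6*B) = 36 - 6*B)
c = -3 (c = -1*3 = -3)
-13*P(-12, -4 + 7) + c = -13*(36 - 6*(-4 + 7)) - 3 = -13*(36 - 6*3) - 3 = -13*(36 - 18) - 3 = -13*18 - 3 = -234 - 3 = -237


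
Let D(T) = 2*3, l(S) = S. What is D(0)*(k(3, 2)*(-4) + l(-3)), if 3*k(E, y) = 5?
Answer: -58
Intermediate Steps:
k(E, y) = 5/3 (k(E, y) = (1/3)*5 = 5/3)
D(T) = 6
D(0)*(k(3, 2)*(-4) + l(-3)) = 6*((5/3)*(-4) - 3) = 6*(-20/3 - 3) = 6*(-29/3) = -58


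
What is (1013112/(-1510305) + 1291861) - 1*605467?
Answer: 345554425686/503435 ≈ 6.8639e+5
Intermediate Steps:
(1013112/(-1510305) + 1291861) - 1*605467 = (1013112*(-1/1510305) + 1291861) - 605467 = (-337704/503435 + 1291861) - 605467 = 650367704831/503435 - 605467 = 345554425686/503435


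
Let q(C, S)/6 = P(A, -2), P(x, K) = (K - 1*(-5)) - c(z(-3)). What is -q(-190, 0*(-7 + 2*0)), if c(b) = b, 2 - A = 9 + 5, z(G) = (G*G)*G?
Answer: -180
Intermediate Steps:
z(G) = G³ (z(G) = G²*G = G³)
A = -12 (A = 2 - (9 + 5) = 2 - 1*14 = 2 - 14 = -12)
P(x, K) = 32 + K (P(x, K) = (K - 1*(-5)) - 1*(-3)³ = (K + 5) - 1*(-27) = (5 + K) + 27 = 32 + K)
q(C, S) = 180 (q(C, S) = 6*(32 - 2) = 6*30 = 180)
-q(-190, 0*(-7 + 2*0)) = -1*180 = -180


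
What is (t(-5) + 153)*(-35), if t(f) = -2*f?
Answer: -5705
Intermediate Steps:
(t(-5) + 153)*(-35) = (-2*(-5) + 153)*(-35) = (10 + 153)*(-35) = 163*(-35) = -5705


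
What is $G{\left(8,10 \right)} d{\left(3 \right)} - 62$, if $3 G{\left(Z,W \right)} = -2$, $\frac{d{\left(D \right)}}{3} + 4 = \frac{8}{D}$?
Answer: $- \frac{178}{3} \approx -59.333$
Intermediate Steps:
$d{\left(D \right)} = -12 + \frac{24}{D}$ ($d{\left(D \right)} = -12 + 3 \frac{8}{D} = -12 + \frac{24}{D}$)
$G{\left(Z,W \right)} = - \frac{2}{3}$ ($G{\left(Z,W \right)} = \frac{1}{3} \left(-2\right) = - \frac{2}{3}$)
$G{\left(8,10 \right)} d{\left(3 \right)} - 62 = - \frac{2 \left(-12 + \frac{24}{3}\right)}{3} - 62 = - \frac{2 \left(-12 + 24 \cdot \frac{1}{3}\right)}{3} - 62 = - \frac{2 \left(-12 + 8\right)}{3} - 62 = \left(- \frac{2}{3}\right) \left(-4\right) - 62 = \frac{8}{3} - 62 = - \frac{178}{3}$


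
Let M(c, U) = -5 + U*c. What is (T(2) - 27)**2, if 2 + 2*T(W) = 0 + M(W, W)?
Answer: 3249/4 ≈ 812.25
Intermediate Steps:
T(W) = -7/2 + W**2/2 (T(W) = -1 + (0 + (-5 + W*W))/2 = -1 + (0 + (-5 + W**2))/2 = -1 + (-5 + W**2)/2 = -1 + (-5/2 + W**2/2) = -7/2 + W**2/2)
(T(2) - 27)**2 = ((-7/2 + (1/2)*2**2) - 27)**2 = ((-7/2 + (1/2)*4) - 27)**2 = ((-7/2 + 2) - 27)**2 = (-3/2 - 27)**2 = (-57/2)**2 = 3249/4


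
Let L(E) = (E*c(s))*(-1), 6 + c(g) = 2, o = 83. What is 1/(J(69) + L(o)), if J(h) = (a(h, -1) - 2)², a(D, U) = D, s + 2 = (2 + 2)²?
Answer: 1/4821 ≈ 0.00020743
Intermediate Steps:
s = 14 (s = -2 + (2 + 2)² = -2 + 4² = -2 + 16 = 14)
c(g) = -4 (c(g) = -6 + 2 = -4)
L(E) = 4*E (L(E) = (E*(-4))*(-1) = -4*E*(-1) = 4*E)
J(h) = (-2 + h)² (J(h) = (h - 2)² = (-2 + h)²)
1/(J(69) + L(o)) = 1/((-2 + 69)² + 4*83) = 1/(67² + 332) = 1/(4489 + 332) = 1/4821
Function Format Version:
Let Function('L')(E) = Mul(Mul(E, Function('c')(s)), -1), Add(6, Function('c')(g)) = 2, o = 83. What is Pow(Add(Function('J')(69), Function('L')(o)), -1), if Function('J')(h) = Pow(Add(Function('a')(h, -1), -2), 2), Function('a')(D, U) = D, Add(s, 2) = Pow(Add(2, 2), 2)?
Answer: Rational(1, 4821) ≈ 0.00020743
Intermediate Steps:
s = 14 (s = Add(-2, Pow(Add(2, 2), 2)) = Add(-2, Pow(4, 2)) = Add(-2, 16) = 14)
Function('c')(g) = -4 (Function('c')(g) = Add(-6, 2) = -4)
Function('L')(E) = Mul(4, E) (Function('L')(E) = Mul(Mul(E, -4), -1) = Mul(Mul(-4, E), -1) = Mul(4, E))
Function('J')(h) = Pow(Add(-2, h), 2) (Function('J')(h) = Pow(Add(h, -2), 2) = Pow(Add(-2, h), 2))
Pow(Add(Function('J')(69), Function('L')(o)), -1) = Pow(Add(Pow(Add(-2, 69), 2), Mul(4, 83)), -1) = Pow(Add(Pow(67, 2), 332), -1) = Pow(Add(4489, 332), -1) = Pow(4821, -1) = Rational(1, 4821)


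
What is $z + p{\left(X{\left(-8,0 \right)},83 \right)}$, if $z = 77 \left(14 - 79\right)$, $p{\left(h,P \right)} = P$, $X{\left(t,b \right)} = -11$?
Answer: $-4922$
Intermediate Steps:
$z = -5005$ ($z = 77 \left(-65\right) = -5005$)
$z + p{\left(X{\left(-8,0 \right)},83 \right)} = -5005 + 83 = -4922$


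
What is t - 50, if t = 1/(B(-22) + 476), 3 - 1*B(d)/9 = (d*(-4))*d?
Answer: -896349/17927 ≈ -50.000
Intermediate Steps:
B(d) = 27 + 36*d**2 (B(d) = 27 - 9*d*(-4)*d = 27 - 9*(-4*d)*d = 27 - (-36)*d**2 = 27 + 36*d**2)
t = 1/17927 (t = 1/((27 + 36*(-22)**2) + 476) = 1/((27 + 36*484) + 476) = 1/((27 + 17424) + 476) = 1/(17451 + 476) = 1/17927 ≈ 5.5782e-5)
t - 50 = 1/17927 - 50 = -896349/17927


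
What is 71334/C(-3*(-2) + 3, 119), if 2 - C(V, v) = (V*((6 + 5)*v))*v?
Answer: -71334/1401937 ≈ -0.050882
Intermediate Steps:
C(V, v) = 2 - 11*V*v² (C(V, v) = 2 - V*((6 + 5)*v)*v = 2 - V*(11*v)*v = 2 - 11*V*v*v = 2 - 11*V*v²)
71334/C(-3*(-2) + 3, 119) = 71334/(2 - 11*(-3*(-2) + 3)*119²) = 71334/(2 - 11*(6 + 3)*14161) = 71334/(2 - 11*9*14161) = 71334/(2 - 1401939) = 71334/(-1401937) = 71334*(-1/1401937) = -71334/1401937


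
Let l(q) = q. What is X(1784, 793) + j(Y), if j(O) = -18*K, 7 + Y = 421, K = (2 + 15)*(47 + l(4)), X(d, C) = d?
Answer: -13822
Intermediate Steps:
K = 867 (K = (2 + 15)*(47 + 4) = 17*51 = 867)
Y = 414 (Y = -7 + 421 = 414)
j(O) = -15606 (j(O) = -18*867 = -15606)
X(1784, 793) + j(Y) = 1784 - 15606 = -13822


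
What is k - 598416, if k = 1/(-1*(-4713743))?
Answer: -2820779231087/4713743 ≈ -5.9842e+5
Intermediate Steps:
k = 1/4713743 ≈ 2.1215e-7
k - 598416 = 1/4713743 - 598416 = -2820779231087/4713743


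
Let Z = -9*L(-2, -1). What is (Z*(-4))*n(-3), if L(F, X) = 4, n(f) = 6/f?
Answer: -288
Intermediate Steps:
Z = -36 (Z = -9*4 = -36)
(Z*(-4))*n(-3) = (-36*(-4))*(6/(-3)) = 144*(6*(-⅓)) = 144*(-2) = -288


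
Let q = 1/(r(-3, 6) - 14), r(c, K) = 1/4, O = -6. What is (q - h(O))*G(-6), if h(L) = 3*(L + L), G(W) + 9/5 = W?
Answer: -77064/275 ≈ -280.23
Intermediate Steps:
G(W) = -9/5 + W
h(L) = 6*L (h(L) = 3*(2*L) = 6*L)
r(c, K) = 1/4
q = -4/55 (q = 1/(1/4 - 14) = 1/(-55/4) = -4/55 ≈ -0.072727)
(q - h(O))*G(-6) = (-4/55 - 6*(-6))*(-9/5 - 6) = (-4/55 - 1*(-36))*(-39/5) = (-4/55 + 36)*(-39/5) = (1976/55)*(-39/5) = -77064/275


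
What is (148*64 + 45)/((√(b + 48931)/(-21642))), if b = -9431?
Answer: -102983457*√395/1975 ≈ -1.0363e+6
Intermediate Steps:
(148*64 + 45)/((√(b + 48931)/(-21642))) = (148*64 + 45)/((√(-9431 + 48931)/(-21642))) = (9472 + 45)/((√39500*(-1/21642))) = 9517/(((10*√395)*(-1/21642))) = 9517/((-5*√395/10821)) = 9517*(-10821*√395/1975) = -102983457*√395/1975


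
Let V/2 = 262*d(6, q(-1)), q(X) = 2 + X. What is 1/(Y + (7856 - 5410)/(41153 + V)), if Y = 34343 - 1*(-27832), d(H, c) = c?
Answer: 41677/2591269921 ≈ 1.6084e-5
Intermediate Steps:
V = 524 (V = 2*(262*(2 - 1)) = 2*(262*1) = 2*262 = 524)
Y = 62175 (Y = 34343 + 27832 = 62175)
1/(Y + (7856 - 5410)/(41153 + V)) = 1/(62175 + (7856 - 5410)/(41153 + 524)) = 1/(62175 + 2446/41677) = 1/(2591269921/41677) = 41677/2591269921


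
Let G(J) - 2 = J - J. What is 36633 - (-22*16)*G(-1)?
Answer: 37337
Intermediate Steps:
G(J) = 2 (G(J) = 2 + (J - J) = 2 + 0 = 2)
36633 - (-22*16)*G(-1) = 36633 - (-22*16)*2 = 36633 - (-352)*2 = 36633 - 1*(-704) = 36633 + 704 = 37337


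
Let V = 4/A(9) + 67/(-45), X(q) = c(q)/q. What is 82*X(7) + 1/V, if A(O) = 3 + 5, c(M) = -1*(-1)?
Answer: 6668/623 ≈ 10.703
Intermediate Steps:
c(M) = 1
X(q) = 1/q
A(O) = 8
V = -89/90 (V = 4/8 + 67/(-45) = 4*(⅛) + 67*(-1/45) = ½ - 67/45 = -89/90 ≈ -0.98889)
82*X(7) + 1/V = 82/7 + 1/(-89/90) = 82*(⅐) - 90/89 = 82/7 - 90/89 = 6668/623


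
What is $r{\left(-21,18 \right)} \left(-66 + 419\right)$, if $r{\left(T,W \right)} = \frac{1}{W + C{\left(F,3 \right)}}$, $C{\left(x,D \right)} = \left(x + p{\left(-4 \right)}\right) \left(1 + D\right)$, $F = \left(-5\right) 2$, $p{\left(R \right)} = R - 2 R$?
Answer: $- \frac{353}{6} \approx -58.833$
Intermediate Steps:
$p{\left(R \right)} = - R$
$F = -10$
$C{\left(x,D \right)} = \left(1 + D\right) \left(4 + x\right)$ ($C{\left(x,D \right)} = \left(x - -4\right) \left(1 + D\right) = \left(x + 4\right) \left(1 + D\right) = \left(4 + x\right) \left(1 + D\right) = \left(1 + D\right) \left(4 + x\right)$)
$r{\left(T,W \right)} = \frac{1}{-24 + W}$ ($r{\left(T,W \right)} = \frac{1}{W + \left(4 - 10 + 4 \cdot 3 + 3 \left(-10\right)\right)} = \frac{1}{W + \left(4 - 10 + 12 - 30\right)} = \frac{1}{W - 24} = \frac{1}{-24 + W}$)
$r{\left(-21,18 \right)} \left(-66 + 419\right) = \frac{-66 + 419}{-24 + 18} = \frac{1}{-6} \cdot 353 = \left(- \frac{1}{6}\right) 353 = - \frac{353}{6}$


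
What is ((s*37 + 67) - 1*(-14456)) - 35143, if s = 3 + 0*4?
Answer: -20509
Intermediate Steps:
s = 3 (s = 3 + 0 = 3)
((s*37 + 67) - 1*(-14456)) - 35143 = ((3*37 + 67) - 1*(-14456)) - 35143 = ((111 + 67) + 14456) - 35143 = (178 + 14456) - 35143 = 14634 - 35143 = -20509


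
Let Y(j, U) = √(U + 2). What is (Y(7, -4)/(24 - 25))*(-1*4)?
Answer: 4*I*√2 ≈ 5.6569*I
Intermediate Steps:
Y(j, U) = √(2 + U)
(Y(7, -4)/(24 - 25))*(-1*4) = (√(2 - 4)/(24 - 25))*(-1*4) = (√(-2)/(-1))*(-4) = -I*√2*(-4) = 4*I*√2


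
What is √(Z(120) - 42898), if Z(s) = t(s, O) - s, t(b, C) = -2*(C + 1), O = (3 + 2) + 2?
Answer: I*√43034 ≈ 207.45*I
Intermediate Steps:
O = 7 (O = 5 + 2 = 7)
t(b, C) = -2 - 2*C (t(b, C) = -2*(1 + C) = -2 - 2*C)
Z(s) = -16 - s (Z(s) = (-2 - 2*7) - s = (-2 - 14) - s = -16 - s)
√(Z(120) - 42898) = √((-16 - 1*120) - 42898) = √((-16 - 120) - 42898) = √(-136 - 42898) = √(-43034) = I*√43034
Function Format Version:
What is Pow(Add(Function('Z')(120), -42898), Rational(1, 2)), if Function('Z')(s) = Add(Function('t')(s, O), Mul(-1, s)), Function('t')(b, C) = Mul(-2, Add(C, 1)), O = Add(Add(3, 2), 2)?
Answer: Mul(I, Pow(43034, Rational(1, 2))) ≈ Mul(207.45, I)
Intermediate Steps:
O = 7 (O = Add(5, 2) = 7)
Function('t')(b, C) = Add(-2, Mul(-2, C)) (Function('t')(b, C) = Mul(-2, Add(1, C)) = Add(-2, Mul(-2, C)))
Function('Z')(s) = Add(-16, Mul(-1, s)) (Function('Z')(s) = Add(Add(-2, Mul(-2, 7)), Mul(-1, s)) = Add(Add(-2, -14), Mul(-1, s)) = Add(-16, Mul(-1, s)))
Pow(Add(Function('Z')(120), -42898), Rational(1, 2)) = Pow(Add(Add(-16, Mul(-1, 120)), -42898), Rational(1, 2)) = Pow(Add(Add(-16, -120), -42898), Rational(1, 2)) = Pow(Add(-136, -42898), Rational(1, 2)) = Pow(-43034, Rational(1, 2)) = Mul(I, Pow(43034, Rational(1, 2)))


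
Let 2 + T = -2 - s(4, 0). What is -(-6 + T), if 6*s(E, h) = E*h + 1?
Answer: 61/6 ≈ 10.167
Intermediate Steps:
s(E, h) = 1/6 + E*h/6 (s(E, h) = (E*h + 1)/6 = (1 + E*h)/6 = 1/6 + E*h/6)
T = -25/6 (T = -2 + (-2 - (1/6 + (1/6)*4*0)) = -2 + (-2 - (1/6 + 0)) = -2 + (-2 - 1*1/6) = -2 + (-2 - 1/6) = -2 - 13/6 = -25/6 ≈ -4.1667)
-(-6 + T) = -(-6 - 25/6) = -1*(-61/6) = 61/6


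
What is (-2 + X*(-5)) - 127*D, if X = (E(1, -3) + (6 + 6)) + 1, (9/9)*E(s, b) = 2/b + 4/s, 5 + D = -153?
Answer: 59947/3 ≈ 19982.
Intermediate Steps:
D = -158 (D = -5 - 153 = -158)
E(s, b) = 2/b + 4/s
X = 49/3 (X = ((2/(-3) + 4/1) + (6 + 6)) + 1 = ((2*(-⅓) + 4*1) + 12) + 1 = ((-⅔ + 4) + 12) + 1 = (10/3 + 12) + 1 = 46/3 + 1 = 49/3 ≈ 16.333)
(-2 + X*(-5)) - 127*D = (-2 + (49/3)*(-5)) - 127*(-158) = (-2 - 245/3) + 20066 = -251/3 + 20066 = 59947/3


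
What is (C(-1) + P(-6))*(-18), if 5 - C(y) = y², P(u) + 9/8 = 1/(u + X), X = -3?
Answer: -199/4 ≈ -49.750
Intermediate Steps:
P(u) = -9/8 + 1/(-3 + u) (P(u) = -9/8 + 1/(u - 3) = -9/8 + 1/(-3 + u))
C(y) = 5 - y²
(C(-1) + P(-6))*(-18) = ((5 - 1*(-1)²) + (35 - 9*(-6))/(8*(-3 - 6)))*(-18) = ((5 - 1*1) + (⅛)*(35 + 54)/(-9))*(-18) = ((5 - 1) + (⅛)*(-⅑)*89)*(-18) = (4 - 89/72)*(-18) = (199/72)*(-18) = -199/4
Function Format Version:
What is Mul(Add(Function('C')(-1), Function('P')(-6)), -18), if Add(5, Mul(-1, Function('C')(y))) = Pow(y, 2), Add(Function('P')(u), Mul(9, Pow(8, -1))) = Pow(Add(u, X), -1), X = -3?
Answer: Rational(-199, 4) ≈ -49.750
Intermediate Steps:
Function('P')(u) = Add(Rational(-9, 8), Pow(Add(-3, u), -1)) (Function('P')(u) = Add(Rational(-9, 8), Pow(Add(u, -3), -1)) = Add(Rational(-9, 8), Pow(Add(-3, u), -1)))
Function('C')(y) = Add(5, Mul(-1, Pow(y, 2)))
Mul(Add(Function('C')(-1), Function('P')(-6)), -18) = Mul(Add(Add(5, Mul(-1, Pow(-1, 2))), Mul(Rational(1, 8), Pow(Add(-3, -6), -1), Add(35, Mul(-9, -6)))), -18) = Mul(Add(Add(5, Mul(-1, 1)), Mul(Rational(1, 8), Pow(-9, -1), Add(35, 54))), -18) = Mul(Add(Add(5, -1), Mul(Rational(1, 8), Rational(-1, 9), 89)), -18) = Mul(Add(4, Rational(-89, 72)), -18) = Mul(Rational(199, 72), -18) = Rational(-199, 4)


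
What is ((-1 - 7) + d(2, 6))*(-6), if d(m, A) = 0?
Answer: 48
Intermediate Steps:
((-1 - 7) + d(2, 6))*(-6) = ((-1 - 7) + 0)*(-6) = (-8 + 0)*(-6) = -8*(-6) = 48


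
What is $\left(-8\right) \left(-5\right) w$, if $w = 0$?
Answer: $0$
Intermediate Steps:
$\left(-8\right) \left(-5\right) w = \left(-8\right) \left(-5\right) 0 = 40 \cdot 0 = 0$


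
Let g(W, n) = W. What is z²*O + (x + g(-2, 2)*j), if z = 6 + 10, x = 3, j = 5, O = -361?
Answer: -92423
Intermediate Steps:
z = 16
z²*O + (x + g(-2, 2)*j) = 16²*(-361) + (3 - 2*5) = 256*(-361) + (3 - 10) = -92416 - 7 = -92423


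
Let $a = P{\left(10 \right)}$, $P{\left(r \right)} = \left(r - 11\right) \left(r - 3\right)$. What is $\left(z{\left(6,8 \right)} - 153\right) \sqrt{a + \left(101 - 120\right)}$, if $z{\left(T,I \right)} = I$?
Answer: $- 145 i \sqrt{26} \approx - 739.36 i$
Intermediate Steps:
$P{\left(r \right)} = \left(-11 + r\right) \left(-3 + r\right)$
$a = -7$ ($a = 33 + 10^{2} - 140 = 33 + 100 - 140 = -7$)
$\left(z{\left(6,8 \right)} - 153\right) \sqrt{a + \left(101 - 120\right)} = \left(8 - 153\right) \sqrt{-7 + \left(101 - 120\right)} = - 145 \sqrt{-7 + \left(101 - 120\right)} = - 145 \sqrt{-7 - 19} = - 145 \sqrt{-26} = - 145 i \sqrt{26}$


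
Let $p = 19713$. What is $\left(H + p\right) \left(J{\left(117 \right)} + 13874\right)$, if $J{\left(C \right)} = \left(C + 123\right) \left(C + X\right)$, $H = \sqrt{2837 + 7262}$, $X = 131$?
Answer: $1446815922 + 73394 \sqrt{10099} \approx 1.4542 \cdot 10^{9}$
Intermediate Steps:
$H = \sqrt{10099} \approx 100.49$
$J{\left(C \right)} = \left(123 + C\right) \left(131 + C\right)$ ($J{\left(C \right)} = \left(C + 123\right) \left(C + 131\right) = \left(123 + C\right) \left(131 + C\right)$)
$\left(H + p\right) \left(J{\left(117 \right)} + 13874\right) = \left(\sqrt{10099} + 19713\right) \left(\left(16113 + 117^{2} + 254 \cdot 117\right) + 13874\right) = \left(19713 + \sqrt{10099}\right) \left(\left(16113 + 13689 + 29718\right) + 13874\right) = \left(19713 + \sqrt{10099}\right) \left(59520 + 13874\right) = \left(19713 + \sqrt{10099}\right) 73394 = 1446815922 + 73394 \sqrt{10099}$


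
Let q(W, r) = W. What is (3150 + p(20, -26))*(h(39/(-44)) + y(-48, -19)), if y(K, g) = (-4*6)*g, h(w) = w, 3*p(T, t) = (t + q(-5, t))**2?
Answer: 69493425/44 ≈ 1.5794e+6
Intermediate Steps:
p(T, t) = (-5 + t)**2/3 (p(T, t) = (t - 5)**2/3 = (-5 + t)**2/3)
y(K, g) = -24*g
(3150 + p(20, -26))*(h(39/(-44)) + y(-48, -19)) = (3150 + (-5 - 26)**2/3)*(39/(-44) - 24*(-19)) = (3150 + (1/3)*(-31)**2)*(39*(-1/44) + 456) = (3150 + (1/3)*961)*(-39/44 + 456) = (3150 + 961/3)*(20025/44) = (10411/3)*(20025/44) = 69493425/44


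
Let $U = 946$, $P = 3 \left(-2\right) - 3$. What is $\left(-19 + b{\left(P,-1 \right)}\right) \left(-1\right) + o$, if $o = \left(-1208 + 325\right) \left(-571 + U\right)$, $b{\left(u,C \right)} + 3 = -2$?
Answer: $-331101$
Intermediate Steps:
$P = -9$ ($P = -6 - 3 = -9$)
$b{\left(u,C \right)} = -5$ ($b{\left(u,C \right)} = -3 - 2 = -5$)
$o = -331125$ ($o = \left(-1208 + 325\right) \left(-571 + 946\right) = \left(-883\right) 375 = -331125$)
$\left(-19 + b{\left(P,-1 \right)}\right) \left(-1\right) + o = \left(-19 - 5\right) \left(-1\right) - 331125 = \left(-24\right) \left(-1\right) - 331125 = 24 - 331125 = -331101$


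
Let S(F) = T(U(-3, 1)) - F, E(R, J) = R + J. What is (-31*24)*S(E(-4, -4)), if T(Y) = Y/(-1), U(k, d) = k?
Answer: -8184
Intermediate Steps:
T(Y) = -Y (T(Y) = Y*(-1) = -Y)
E(R, J) = J + R
S(F) = 3 - F (S(F) = -1*(-3) - F = 3 - F)
(-31*24)*S(E(-4, -4)) = (-31*24)*(3 - (-4 - 4)) = -744*(3 - 1*(-8)) = -744*(3 + 8) = -744*11 = -8184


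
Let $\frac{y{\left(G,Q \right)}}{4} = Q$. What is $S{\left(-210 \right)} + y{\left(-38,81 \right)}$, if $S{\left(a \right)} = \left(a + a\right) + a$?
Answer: $-306$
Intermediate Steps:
$y{\left(G,Q \right)} = 4 Q$
$S{\left(a \right)} = 3 a$ ($S{\left(a \right)} = 2 a + a = 3 a$)
$S{\left(-210 \right)} + y{\left(-38,81 \right)} = 3 \left(-210\right) + 4 \cdot 81 = -630 + 324 = -306$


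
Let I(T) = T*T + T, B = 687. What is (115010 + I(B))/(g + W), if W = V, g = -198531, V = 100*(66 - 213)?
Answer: -587666/213231 ≈ -2.7560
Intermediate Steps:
V = -14700 (V = 100*(-147) = -14700)
W = -14700
I(T) = T + T**2 (I(T) = T**2 + T = T + T**2)
(115010 + I(B))/(g + W) = (115010 + 687*(1 + 687))/(-198531 - 14700) = (115010 + 687*688)/(-213231) = (115010 + 472656)*(-1/213231) = 587666*(-1/213231) = -587666/213231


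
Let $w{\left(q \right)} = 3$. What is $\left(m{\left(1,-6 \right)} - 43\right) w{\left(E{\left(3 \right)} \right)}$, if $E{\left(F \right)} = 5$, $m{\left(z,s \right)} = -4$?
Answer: $-141$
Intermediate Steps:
$\left(m{\left(1,-6 \right)} - 43\right) w{\left(E{\left(3 \right)} \right)} = \left(-4 - 43\right) 3 = \left(-47\right) 3 = -141$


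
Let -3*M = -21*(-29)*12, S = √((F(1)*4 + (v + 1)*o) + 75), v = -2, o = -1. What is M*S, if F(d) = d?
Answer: -9744*√5 ≈ -21788.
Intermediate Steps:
S = 4*√5 (S = √((1*4 + (-2 + 1)*(-1)) + 75) = √((4 - 1*(-1)) + 75) = √((4 + 1) + 75) = √(5 + 75) = √80 = 4*√5 ≈ 8.9443)
M = -2436 (M = -(-21*(-29))*12/3 = -203*12 = -⅓*7308 = -2436)
M*S = -9744*√5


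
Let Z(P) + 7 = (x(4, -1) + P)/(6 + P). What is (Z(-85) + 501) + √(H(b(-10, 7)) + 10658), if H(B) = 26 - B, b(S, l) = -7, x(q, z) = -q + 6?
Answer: 39109/79 + √10691 ≈ 598.45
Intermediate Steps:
x(q, z) = 6 - q
Z(P) = -7 + (2 + P)/(6 + P) (Z(P) = -7 + ((6 - 1*4) + P)/(6 + P) = -7 + ((6 - 4) + P)/(6 + P) = -7 + (2 + P)/(6 + P))
(Z(-85) + 501) + √(H(b(-10, 7)) + 10658) = (2*(-20 - 3*(-85))/(6 - 85) + 501) + √((26 - 1*(-7)) + 10658) = (2*(-20 + 255)/(-79) + 501) + √((26 + 7) + 10658) = (2*(-1/79)*235 + 501) + √(33 + 10658) = (-470/79 + 501) + √10691 = 39109/79 + √10691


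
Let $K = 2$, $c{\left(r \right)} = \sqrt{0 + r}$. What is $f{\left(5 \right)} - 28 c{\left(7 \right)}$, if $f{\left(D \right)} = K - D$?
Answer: $-3 - 28 \sqrt{7} \approx -77.081$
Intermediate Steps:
$c{\left(r \right)} = \sqrt{r}$
$f{\left(D \right)} = 2 - D$
$f{\left(5 \right)} - 28 c{\left(7 \right)} = \left(2 - 5\right) - 28 \sqrt{7} = -3 - 28 \sqrt{7}$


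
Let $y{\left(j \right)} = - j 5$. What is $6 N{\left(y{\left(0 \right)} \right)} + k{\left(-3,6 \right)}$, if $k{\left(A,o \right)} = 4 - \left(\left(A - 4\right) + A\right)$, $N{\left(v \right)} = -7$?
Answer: $-28$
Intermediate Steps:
$y{\left(j \right)} = - 5 j$
$k{\left(A,o \right)} = 8 - 2 A$ ($k{\left(A,o \right)} = 4 - \left(\left(-4 + A\right) + A\right) = 4 - \left(-4 + 2 A\right) = 8 - 2 A$)
$6 N{\left(y{\left(0 \right)} \right)} + k{\left(-3,6 \right)} = 6 \left(-7\right) + \left(8 - -6\right) = -42 + \left(8 + 6\right) = -42 + 14 = -28$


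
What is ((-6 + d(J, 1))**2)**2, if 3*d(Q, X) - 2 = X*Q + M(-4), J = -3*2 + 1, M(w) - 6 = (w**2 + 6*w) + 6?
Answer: 83521/81 ≈ 1031.1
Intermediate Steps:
M(w) = 12 + w**2 + 6*w (M(w) = 6 + ((w**2 + 6*w) + 6) = 6 + (6 + w**2 + 6*w) = 12 + w**2 + 6*w)
J = -5 (J = -6 + 1 = -5)
d(Q, X) = 2 + Q*X/3 (d(Q, X) = 2/3 + (X*Q + (12 + (-4)**2 + 6*(-4)))/3 = 2/3 + (Q*X + (12 + 16 - 24))/3 = 2/3 + (Q*X + 4)/3 = 2/3 + (4 + Q*X)/3 = 2/3 + (4/3 + Q*X/3) = 2 + Q*X/3)
((-6 + d(J, 1))**2)**2 = ((-6 + (2 + (1/3)*(-5)*1))**2)**2 = ((-6 + (2 - 5/3))**2)**2 = ((-6 + 1/3)**2)**2 = ((-17/3)**2)**2 = (289/9)**2 = 83521/81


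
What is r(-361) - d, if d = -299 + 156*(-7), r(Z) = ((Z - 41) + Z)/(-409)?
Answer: 569682/409 ≈ 1392.9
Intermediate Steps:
r(Z) = 41/409 - 2*Z/409 (r(Z) = ((-41 + Z) + Z)*(-1/409) = (-41 + 2*Z)*(-1/409) = 41/409 - 2*Z/409)
d = -1391 (d = -299 - 1092 = -1391)
r(-361) - d = (41/409 - 2/409*(-361)) - 1*(-1391) = (41/409 + 722/409) + 1391 = 763/409 + 1391 = 569682/409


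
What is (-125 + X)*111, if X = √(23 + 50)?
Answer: -13875 + 111*√73 ≈ -12927.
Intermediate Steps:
X = √73 ≈ 8.5440
(-125 + X)*111 = (-125 + √73)*111 = -13875 + 111*√73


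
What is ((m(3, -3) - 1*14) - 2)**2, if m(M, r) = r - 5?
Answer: 576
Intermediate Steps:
m(M, r) = -5 + r
((m(3, -3) - 1*14) - 2)**2 = (((-5 - 3) - 1*14) - 2)**2 = ((-8 - 14) - 2)**2 = (-22 - 2)**2 = (-24)**2 = 576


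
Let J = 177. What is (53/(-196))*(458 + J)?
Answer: -33655/196 ≈ -171.71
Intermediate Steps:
(53/(-196))*(458 + J) = (53/(-196))*(458 + 177) = (53*(-1/196))*635 = -53/196*635 = -33655/196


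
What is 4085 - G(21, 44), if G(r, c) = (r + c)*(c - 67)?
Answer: 5580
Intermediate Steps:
G(r, c) = (-67 + c)*(c + r) (G(r, c) = (c + r)*(-67 + c) = (-67 + c)*(c + r))
4085 - G(21, 44) = 4085 - (44² - 67*44 - 67*21 + 44*21) = 4085 - (1936 - 2948 - 1407 + 924) = 4085 - 1*(-1495) = 4085 + 1495 = 5580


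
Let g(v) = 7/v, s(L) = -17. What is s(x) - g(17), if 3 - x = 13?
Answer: -296/17 ≈ -17.412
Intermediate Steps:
x = -10 (x = 3 - 1*13 = 3 - 13 = -10)
s(x) - g(17) = -17 - 7/17 = -296/17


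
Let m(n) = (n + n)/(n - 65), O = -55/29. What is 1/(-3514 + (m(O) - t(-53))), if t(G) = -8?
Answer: -194/680153 ≈ -0.00028523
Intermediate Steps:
O = -55/29 (O = -55*1/29 = -55/29 ≈ -1.8966)
m(n) = 2*n/(-65 + n) (m(n) = (2*n)/(-65 + n) = 2*n/(-65 + n))
1/(-3514 + (m(O) - t(-53))) = 1/(-3514 + (2*(-55/29)/(-65 - 55/29) - 1*(-8))) = 1/(-3514 + (2*(-55/29)/(-1940/29) + 8)) = 1/(-3514 + (2*(-55/29)*(-29/1940) + 8)) = 1/(-3514 + (11/194 + 8)) = 1/(-3514 + 1563/194) = 1/(-680153/194) = -194/680153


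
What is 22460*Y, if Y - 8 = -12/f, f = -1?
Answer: 449200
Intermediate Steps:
Y = 20 (Y = 8 - 12/(-1) = 8 - 12*(-1) = 8 - 4*(-3) = 8 + 12 = 20)
22460*Y = 22460*20 = 449200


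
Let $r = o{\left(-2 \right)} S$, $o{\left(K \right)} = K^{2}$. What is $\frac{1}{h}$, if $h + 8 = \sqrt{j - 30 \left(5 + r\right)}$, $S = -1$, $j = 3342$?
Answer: $\frac{1}{406} + \frac{3 \sqrt{23}}{812} \approx 0.020182$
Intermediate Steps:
$r = -4$ ($r = \left(-2\right)^{2} \left(-1\right) = 4 \left(-1\right) = -4$)
$h = -8 + 12 \sqrt{23}$ ($h = -8 + \sqrt{3342 - 30 \left(5 - 4\right)} = -8 + \sqrt{3342 - 30} = -8 + \sqrt{3312} = -8 + 12 \sqrt{23} \approx 49.55$)
$\frac{1}{h} = \frac{1}{-8 + 12 \sqrt{23}}$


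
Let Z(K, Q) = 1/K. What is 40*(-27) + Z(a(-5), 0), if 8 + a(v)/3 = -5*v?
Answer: -55079/51 ≈ -1080.0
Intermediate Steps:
a(v) = -24 - 15*v (a(v) = -24 + 3*(-5*v) = -24 - 15*v)
Z(K, Q) = 1/K
40*(-27) + Z(a(-5), 0) = 40*(-27) + 1/(-24 - 15*(-5)) = -1080 + 1/(-24 + 75) = -1080 + 1/51 = -55079/51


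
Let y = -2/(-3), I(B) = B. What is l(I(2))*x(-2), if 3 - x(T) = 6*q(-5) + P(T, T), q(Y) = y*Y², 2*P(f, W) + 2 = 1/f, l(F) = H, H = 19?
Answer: -7277/4 ≈ -1819.3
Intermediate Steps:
y = ⅔ (y = -2*(-⅓) = ⅔ ≈ 0.66667)
l(F) = 19
P(f, W) = -1 + 1/(2*f) (P(f, W) = -1 + (1/f)/2 = -1 + 1/(2*f))
q(Y) = 2*Y²/3
x(T) = -97 - (½ - T)/T (x(T) = 3 - (6*((⅔)*(-5)²) + (½ - T)/T) = 3 - (6*((⅔)*25) + (½ - T)/T) = 3 - (6*(50/3) + (½ - T)/T) = 3 - (100 + (½ - T)/T) = 3 + (-100 - (½ - T)/T) = -97 - (½ - T)/T)
l(I(2))*x(-2) = 19*(-96 - ½/(-2)) = 19*(-96 - ½*(-½)) = 19*(-96 + ¼) = 19*(-383/4) = -7277/4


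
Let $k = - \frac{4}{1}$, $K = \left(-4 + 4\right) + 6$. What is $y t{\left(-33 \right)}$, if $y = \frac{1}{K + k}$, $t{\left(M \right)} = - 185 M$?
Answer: $\frac{6105}{2} \approx 3052.5$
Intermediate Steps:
$K = 6$ ($K = 0 + 6 = 6$)
$k = -4$ ($k = \left(-4\right) 1 = -4$)
$y = \frac{1}{2}$ ($y = \frac{1}{6 - 4} = \frac{1}{2} \approx 0.5$)
$y t{\left(-33 \right)} = \frac{\left(-185\right) \left(-33\right)}{2} = \frac{1}{2} \cdot 6105 = \frac{6105}{2}$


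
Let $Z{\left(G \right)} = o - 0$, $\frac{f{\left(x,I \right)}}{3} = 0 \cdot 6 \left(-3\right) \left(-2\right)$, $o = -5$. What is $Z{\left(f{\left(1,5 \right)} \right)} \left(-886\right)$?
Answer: $4430$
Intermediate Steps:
$f{\left(x,I \right)} = 0$ ($f{\left(x,I \right)} = 3 \cdot 0 \cdot 6 \left(-3\right) \left(-2\right) = 3 \cdot 0 \left(-3\right) \left(-2\right) = 3 \cdot 0 \left(-2\right) = 3 \cdot 0 = 0$)
$Z{\left(G \right)} = -5$ ($Z{\left(G \right)} = -5 - 0 = -5 + 0 = -5$)
$Z{\left(f{\left(1,5 \right)} \right)} \left(-886\right) = \left(-5\right) \left(-886\right) = 4430$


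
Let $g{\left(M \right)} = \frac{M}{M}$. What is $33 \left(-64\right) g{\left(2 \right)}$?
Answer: $-2112$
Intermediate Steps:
$g{\left(M \right)} = 1$
$33 \left(-64\right) g{\left(2 \right)} = 33 \left(-64\right) 1 = \left(-2112\right) 1 = -2112$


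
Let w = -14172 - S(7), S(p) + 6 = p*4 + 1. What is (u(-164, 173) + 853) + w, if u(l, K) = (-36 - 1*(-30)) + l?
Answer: -13512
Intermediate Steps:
S(p) = -5 + 4*p (S(p) = -6 + (p*4 + 1) = -6 + (4*p + 1) = -6 + (1 + 4*p) = -5 + 4*p)
u(l, K) = -6 + l (u(l, K) = (-36 + 30) + l = -6 + l)
w = -14195 (w = -14172 - (-5 + 4*7) = -14172 - (-5 + 28) = -14172 - 1*23 = -14172 - 23 = -14195)
(u(-164, 173) + 853) + w = ((-6 - 164) + 853) - 14195 = (-170 + 853) - 14195 = 683 - 14195 = -13512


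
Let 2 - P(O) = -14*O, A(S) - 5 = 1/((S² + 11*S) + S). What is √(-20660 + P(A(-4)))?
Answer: I*√329415/4 ≈ 143.49*I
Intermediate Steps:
A(S) = 5 + 1/(S² + 12*S) (A(S) = 5 + 1/((S² + 11*S) + S) = 5 + 1/(S² + 12*S))
P(O) = 2 + 14*O (P(O) = 2 - (-14)*O = 2 + 14*O)
√(-20660 + P(A(-4))) = √(-20660 + (2 + 14*((1 + 5*(-4)² + 60*(-4))/((-4)*(12 - 4))))) = √(-20660 + (2 + 14*(-¼*(1 + 5*16 - 240)/8))) = √(-20660 + (2 + 14*(-¼*⅛*(1 + 80 - 240)))) = √(-20660 + (2 + 14*(-¼*⅛*(-159)))) = √(-20660 + (2 + 14*(159/32))) = √(-20660 + (2 + 1113/16)) = √(-20660 + 1145/16) = √(-329415/16) = I*√329415/4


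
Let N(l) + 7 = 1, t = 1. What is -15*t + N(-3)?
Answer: -21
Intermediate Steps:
N(l) = -6 (N(l) = -7 + 1 = -6)
-15*t + N(-3) = -15*1 - 6 = -15 - 6 = -21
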